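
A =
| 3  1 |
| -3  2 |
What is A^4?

A^2 = [[6, 5], [-15, 1]]
A^3 = [[3, 16], [-48, -13]]
A^4 = [[-39, 35], [-105, -74]]

[[-39, 35], [-105, -74]]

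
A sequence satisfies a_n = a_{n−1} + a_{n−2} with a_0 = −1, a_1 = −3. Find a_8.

With companion matrix C = [[1, 1], [1, 0]], [a_n, a_{n−1}]ᵀ = C·[a_{n−1}, a_{n−2}]ᵀ, so [a_8, a_7]ᵀ = C⁷·[a_1, a_0]ᵀ.
C⁷ = [[21, 13], [13, 8]], giving [a_8, a_7]ᵀ = [[−76], [−47]].

−76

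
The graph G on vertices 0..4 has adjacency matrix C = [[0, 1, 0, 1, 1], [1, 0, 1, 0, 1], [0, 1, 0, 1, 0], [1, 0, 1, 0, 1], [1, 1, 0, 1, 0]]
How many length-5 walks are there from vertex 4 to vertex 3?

51

The number of length-5 walks from vertex 4 to vertex 3 is entry (4,3) of C^5, where C is the adjacency matrix.
C^2 = [[3, 1, 2, 1, 2], [1, 3, 0, 3, 1], [2, 0, 2, 0, 2], [1, 3, 0, 3, 1], [2, 1, 2, 1, 3]]
C^3 = [[4, 7, 2, 7, 5], [7, 2, 6, 2, 7], [2, 6, 0, 6, 2], [7, 2, 6, 2, 7], [5, 7, 2, 7, 4]]
C^4 = [[19, 11, 14, 11, 18], [11, 20, 4, 20, 11], [14, 4, 12, 4, 14], [11, 20, 4, 20, 11], [18, 11, 14, 11, 19]]
C^5 = [[40, 51, 22, 51, 41], [51, 26, 40, 26, 51], [22, 40, 8, 40, 22], [51, 26, 40, 26, 51], [41, 51, 22, 51, 40]]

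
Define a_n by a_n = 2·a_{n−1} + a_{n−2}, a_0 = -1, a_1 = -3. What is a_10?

With companion matrix Q = [[2, 1], [1, 0]], [a_n, a_{n−1}]ᵀ = Q·[a_{n−1}, a_{n−2}]ᵀ, so [a_10, a_9]ᵀ = Q⁹·[a_1, a_0]ᵀ.
Q⁹ = [[2378, 985], [985, 408]], giving [a_10, a_9]ᵀ = [[-8119], [-3363]].

-8119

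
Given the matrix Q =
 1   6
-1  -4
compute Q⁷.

[[253, 762], [-127, -382]]

tr Q = -3 and det Q = 2, so the characteristic polynomial is λ² − (-3)λ + (2) with roots -2 and -1.
Eigenvectors give P = [[-2, -3], [1, 1]] with P⁻¹ = [[1, 3], [-1, -2]], and Q = P·diag(-2, -1)·P⁻¹.
Then Q⁷ = P·diag(-128, -1)·P⁻¹ = [[256, 3], [-128, -1]] · [[1, 3], [-1, -2]] = [[253, 762], [-127, -382]].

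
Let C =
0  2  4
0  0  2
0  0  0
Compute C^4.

[[0, 0, 0], [0, 0, 0], [0, 0, 0]]

C is strictly triangular, hence nilpotent: C^3 = 0, so C^4 = 0.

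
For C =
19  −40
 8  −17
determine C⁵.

tr C = 2 and det C = −3, so the characteristic polynomial is λ² − (2)λ + (−3) with roots 3 and −1.
Eigenvectors give P = [[5, 2], [2, 1]] with P⁻¹ = [[1, −2], [−2, 5]], and C = P·diag(3, −1)·P⁻¹.
Then C⁵ = P·diag(243, −1)·P⁻¹ = [[1215, −2], [486, −1]] · [[1, −2], [−2, 5]] = [[1219, −2440], [488, −977]].

[[1219, −2440], [488, −977]]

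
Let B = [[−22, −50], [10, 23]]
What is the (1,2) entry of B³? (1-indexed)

tr B = 1 and det B = −6, so the characteristic polynomial is λ² − (1)λ + (−6) with roots −2 and 3.
Eigenvectors give P = [[5, −2], [−2, 1]] with P⁻¹ = [[1, 2], [2, 5]], and B = P·diag(−2, 3)·P⁻¹.
Then B³ = P·diag(−8, 27)·P⁻¹ = [[−40, −54], [16, 27]] · [[1, 2], [2, 5]] = [[−148, −350], [70, 167]].

−350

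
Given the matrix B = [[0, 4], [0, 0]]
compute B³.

[[0, 0], [0, 0]]

B is strictly triangular, hence nilpotent: B² = 0, so B³ = 0.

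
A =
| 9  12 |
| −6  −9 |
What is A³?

tr A = 0 and det A = −9, so the characteristic polynomial is λ² − (0)λ + (−9) with roots 3 and −3.
Eigenvectors give P = [[2, −1], [−1, 1]] with P⁻¹ = [[1, 1], [1, 2]], and A = P·diag(3, −3)·P⁻¹.
Then A³ = P·diag(27, −27)·P⁻¹ = [[54, 27], [−27, −27]] · [[1, 1], [1, 2]] = [[81, 108], [−54, −81]].

[[81, 108], [−54, −81]]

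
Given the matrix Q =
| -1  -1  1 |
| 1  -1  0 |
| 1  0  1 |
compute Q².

[[1, 2, 0], [-2, 0, 1], [0, -1, 2]]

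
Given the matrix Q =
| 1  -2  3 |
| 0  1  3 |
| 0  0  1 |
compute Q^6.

[[1, -12, -72], [0, 1, 18], [0, 0, 1]]

Q = I + N where N = [[0, -2, 3], [0, 0, 3], [0, 0, 0]] is strictly upper-triangular, so N^3 = 0.
(I + N)^6 = I + 6·N + 15·N^2 = [[1, -12, -72], [0, 1, 18], [0, 0, 1]].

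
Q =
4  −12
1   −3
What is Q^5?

Q² = Q (a projection; rank 1, trace 1), so Q^5 = Q.

[[4, −12], [1, −3]]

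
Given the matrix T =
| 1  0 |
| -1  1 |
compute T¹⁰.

[[1, 0], [-10, 1]]

T = I + N where N = [[0, 0], [-1, 0]] is strictly lower-triangular, so N² = 0.
(I + N)¹⁰ = I + 10·N = [[1, 0], [-10, 1]].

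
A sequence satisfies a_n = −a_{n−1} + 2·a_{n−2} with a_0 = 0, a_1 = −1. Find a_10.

With companion matrix M = [[−1, 2], [1, 0]], [a_n, a_{n−1}]ᵀ = M·[a_{n−1}, a_{n−2}]ᵀ, so [a_10, a_9]ᵀ = M^9·[a_1, a_0]ᵀ.
M^9 = [[−341, 342], [171, −170]], giving [a_10, a_9]ᵀ = [[341], [−171]].

341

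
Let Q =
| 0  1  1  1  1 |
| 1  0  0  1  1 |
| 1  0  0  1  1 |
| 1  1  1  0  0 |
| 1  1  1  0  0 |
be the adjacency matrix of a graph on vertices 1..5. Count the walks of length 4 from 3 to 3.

The number of length-4 walks from vertex 3 to vertex 3 is entry (3,3) of Q⁴, where Q is the adjacency matrix.
Q² = [[4, 2, 2, 2, 2], [2, 3, 3, 1, 1], [2, 3, 3, 1, 1], [2, 1, 1, 3, 3], [2, 1, 1, 3, 3]]
Q³ = [[8, 8, 8, 8, 8], [8, 4, 4, 8, 8], [8, 4, 4, 8, 8], [8, 8, 8, 4, 4], [8, 8, 8, 4, 4]]
Q⁴ = [[32, 24, 24, 24, 24], [24, 24, 24, 16, 16], [24, 24, 24, 16, 16], [24, 16, 16, 24, 24], [24, 16, 16, 24, 24]]

24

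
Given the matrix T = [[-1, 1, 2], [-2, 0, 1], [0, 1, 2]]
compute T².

[[-1, 1, 3], [2, -1, -2], [-2, 2, 5]]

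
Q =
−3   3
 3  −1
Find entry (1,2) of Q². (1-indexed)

−12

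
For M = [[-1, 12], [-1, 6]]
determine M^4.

tr M = 5 and det M = 6, so the characteristic polynomial is λ² − (5)λ + (6) with roots 3 and 2.
Eigenvectors give P = [[-3, -4], [-1, -1]] with P⁻¹ = [[1, -4], [-1, 3]], and M = P·diag(3, 2)·P⁻¹.
Then M^4 = P·diag(81, 16)·P⁻¹ = [[-243, -64], [-81, -16]] · [[1, -4], [-1, 3]] = [[-179, 780], [-65, 276]].

[[-179, 780], [-65, 276]]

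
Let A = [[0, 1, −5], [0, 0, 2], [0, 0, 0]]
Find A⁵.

A is strictly triangular, hence nilpotent: A³ = 0, so A⁵ = 0.

[[0, 0, 0], [0, 0, 0], [0, 0, 0]]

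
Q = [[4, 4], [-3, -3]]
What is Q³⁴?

[[4, 4], [-3, -3]]

Q² = Q (a projection; rank 1, trace 1), so Q³⁴ = Q.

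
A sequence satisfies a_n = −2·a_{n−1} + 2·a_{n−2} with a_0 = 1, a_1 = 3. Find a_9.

With companion matrix T = [[−2, 2], [1, 0]], [a_n, a_{n−1}]ᵀ = T·[a_{n−1}, a_{n−2}]ᵀ, so [a_9, a_8]ᵀ = T⁸·[a_1, a_0]ᵀ.
T⁸ = [[2448, −1792], [−896, 656]], giving [a_9, a_8]ᵀ = [[5552], [−2032]].

5552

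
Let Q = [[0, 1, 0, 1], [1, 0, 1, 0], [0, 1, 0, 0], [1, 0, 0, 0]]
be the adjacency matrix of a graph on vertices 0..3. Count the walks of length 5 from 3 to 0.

The number of length-5 walks from vertex 3 to vertex 0 is entry (3,0) of Q⁵, where Q is the adjacency matrix.
Q² = [[2, 0, 1, 0], [0, 2, 0, 1], [1, 0, 1, 0], [0, 1, 0, 1]]
Q³ = [[0, 3, 0, 2], [3, 0, 2, 0], [0, 2, 0, 1], [2, 0, 1, 0]]
Q⁴ = [[5, 0, 3, 0], [0, 5, 0, 3], [3, 0, 2, 0], [0, 3, 0, 2]]
Q⁵ = [[0, 8, 0, 5], [8, 0, 5, 0], [0, 5, 0, 3], [5, 0, 3, 0]]

5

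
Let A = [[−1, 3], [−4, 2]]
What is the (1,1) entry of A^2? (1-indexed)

−11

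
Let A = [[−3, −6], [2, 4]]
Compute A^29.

A² = A (a projection; rank 1, trace 1), so A^29 = A.

[[−3, −6], [2, 4]]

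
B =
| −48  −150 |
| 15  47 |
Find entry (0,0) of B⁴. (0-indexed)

666

tr B = −1 and det B = −6, so the characteristic polynomial is λ² − (−1)λ + (−6) with roots −3 and 2.
Eigenvectors give P = [[10, −3], [−3, 1]] with P⁻¹ = [[1, 3], [3, 10]], and B = P·diag(−3, 2)·P⁻¹.
Then B⁴ = P·diag(81, 16)·P⁻¹ = [[810, −48], [−243, 16]] · [[1, 3], [3, 10]] = [[666, 1950], [−195, −569]].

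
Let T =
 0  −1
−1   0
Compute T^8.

[[1, 0], [0, 1]]

T² = I (check: tr T = 0 and det T = −1), so T^8 = I since 8 is even.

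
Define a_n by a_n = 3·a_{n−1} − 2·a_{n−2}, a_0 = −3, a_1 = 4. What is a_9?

With companion matrix Q = [[3, −2], [1, 0]], [a_n, a_{n−1}]ᵀ = Q·[a_{n−1}, a_{n−2}]ᵀ, so [a_9, a_8]ᵀ = Q^8·[a_1, a_0]ᵀ.
Q^8 = [[511, −510], [255, −254]], giving [a_9, a_8]ᵀ = [[3574], [1782]].

3574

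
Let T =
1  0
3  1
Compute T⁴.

T = I + N where N = [[0, 0], [3, 0]] is strictly lower-triangular, so N² = 0.
(I + N)⁴ = I + 4·N = [[1, 0], [12, 1]].

[[1, 0], [12, 1]]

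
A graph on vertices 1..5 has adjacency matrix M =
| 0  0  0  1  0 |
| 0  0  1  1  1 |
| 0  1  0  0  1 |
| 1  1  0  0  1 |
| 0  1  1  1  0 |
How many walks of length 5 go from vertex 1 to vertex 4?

15

The number of length-5 walks from vertex 1 to vertex 4 is entry (1,4) of M⁵, where M is the adjacency matrix.
M² = [[1, 1, 0, 0, 1], [1, 3, 1, 1, 2], [0, 1, 2, 2, 1], [0, 1, 2, 3, 1], [1, 2, 1, 1, 3]]
M³ = [[0, 1, 2, 3, 1], [1, 4, 5, 6, 5], [2, 5, 2, 2, 5], [3, 6, 2, 2, 6], [1, 5, 5, 6, 4]]
M⁴ = [[3, 6, 2, 2, 6], [6, 16, 9, 10, 15], [2, 9, 10, 12, 9], [2, 10, 12, 15, 10], [6, 15, 9, 10, 16]]
M⁵ = [[2, 10, 12, 15, 10], [10, 34, 31, 37, 35], [12, 31, 18, 20, 31], [15, 37, 20, 22, 37], [10, 35, 31, 37, 34]]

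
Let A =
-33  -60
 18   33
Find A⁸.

[[6561, 0], [0, 6561]]

tr A = 0 and det A = -9, so the characteristic polynomial is λ² − (0)λ + (-9) with roots 3 and -3.
Eigenvectors give P = [[-5, -2], [3, 1]] with P⁻¹ = [[1, 2], [-3, -5]], and A = P·diag(3, -3)·P⁻¹.
Then A⁸ = P·diag(6561, 6561)·P⁻¹ = [[-32805, -13122], [19683, 6561]] · [[1, 2], [-3, -5]] = [[6561, 0], [0, 6561]].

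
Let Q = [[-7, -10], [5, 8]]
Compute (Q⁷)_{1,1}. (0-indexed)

tr Q = 1 and det Q = -6, so the characteristic polynomial is λ² − (1)λ + (-6) with roots 3 and -2.
Eigenvectors give P = [[1, -2], [-1, 1]] with P⁻¹ = [[-1, -2], [-1, -1]], and Q = P·diag(3, -2)·P⁻¹.
Then Q⁷ = P·diag(2187, -128)·P⁻¹ = [[2187, 256], [-2187, -128]] · [[-1, -2], [-1, -1]] = [[-2443, -4630], [2315, 4502]].

4502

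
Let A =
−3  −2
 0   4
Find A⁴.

[[81, −50], [0, 256]]

A² = [[9, −2], [0, 16]]
A³ = [[−27, −26], [0, 64]]
A⁴ = [[81, −50], [0, 256]]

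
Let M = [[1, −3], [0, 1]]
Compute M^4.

[[1, −12], [0, 1]]

M = I + N where N = [[0, −3], [0, 0]] is strictly upper-triangular, so N^2 = 0.
(I + N)^4 = I + 4·N = [[1, −12], [0, 1]].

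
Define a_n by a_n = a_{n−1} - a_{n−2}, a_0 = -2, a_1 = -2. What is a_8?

With companion matrix C = [[1, -1], [1, 0]], [a_n, a_{n−1}]ᵀ = C·[a_{n−1}, a_{n−2}]ᵀ, so [a_8, a_7]ᵀ = C^7·[a_1, a_0]ᵀ.
C^7 = [[1, -1], [1, 0]], giving [a_8, a_7]ᵀ = [[0], [-2]].

0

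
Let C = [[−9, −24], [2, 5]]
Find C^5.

[[−969, −2904], [242, 725]]

tr C = −4 and det C = 3, so the characteristic polynomial is λ² − (−4)λ + (3) with roots −1 and −3.
Eigenvectors give P = [[−3, 4], [1, −1]] with P⁻¹ = [[1, 4], [1, 3]], and C = P·diag(−1, −3)·P⁻¹.
Then C^5 = P·diag(−1, −243)·P⁻¹ = [[3, −972], [−1, 243]] · [[1, 4], [1, 3]] = [[−969, −2904], [242, 725]].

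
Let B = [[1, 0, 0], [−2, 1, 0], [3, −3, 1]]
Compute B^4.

B = I + N where N = [[0, 0, 0], [−2, 0, 0], [3, −3, 0]] is strictly lower-triangular, so N^3 = 0.
(I + N)^4 = I + 4·N + 6·N^2 = [[1, 0, 0], [−8, 1, 0], [48, −12, 1]].

[[1, 0, 0], [−8, 1, 0], [48, −12, 1]]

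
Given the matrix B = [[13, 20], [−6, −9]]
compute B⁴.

tr B = 4 and det B = 3, so the characteristic polynomial is λ² − (4)λ + (3) with roots 1 and 3.
Eigenvectors give P = [[−5, −2], [3, 1]] with P⁻¹ = [[1, 2], [−3, −5]], and B = P·diag(1, 3)·P⁻¹.
Then B⁴ = P·diag(1, 81)·P⁻¹ = [[−5, −162], [3, 81]] · [[1, 2], [−3, −5]] = [[481, 800], [−240, −399]].

[[481, 800], [−240, −399]]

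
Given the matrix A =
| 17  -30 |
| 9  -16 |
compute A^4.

tr A = 1 and det A = -2, so the characteristic polynomial is λ² − (1)λ + (-2) with roots -1 and 2.
Eigenvectors give P = [[-5, 2], [-3, 1]] with P⁻¹ = [[1, -2], [3, -5]], and A = P·diag(-1, 2)·P⁻¹.
Then A^4 = P·diag(1, 16)·P⁻¹ = [[-5, 32], [-3, 16]] · [[1, -2], [3, -5]] = [[91, -150], [45, -74]].

[[91, -150], [45, -74]]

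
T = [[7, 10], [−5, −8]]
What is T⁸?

[[−6049, −12610], [6305, 12866]]

tr T = −1 and det T = −6, so the characteristic polynomial is λ² − (−1)λ + (−6) with roots −3 and 2.
Eigenvectors give P = [[−1, −2], [1, 1]] with P⁻¹ = [[1, 2], [−1, −1]], and T = P·diag(−3, 2)·P⁻¹.
Then T⁸ = P·diag(6561, 256)·P⁻¹ = [[−6561, −512], [6561, 256]] · [[1, 2], [−1, −1]] = [[−6049, −12610], [6305, 12866]].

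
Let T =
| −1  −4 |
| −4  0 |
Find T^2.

[[17, 4], [4, 16]]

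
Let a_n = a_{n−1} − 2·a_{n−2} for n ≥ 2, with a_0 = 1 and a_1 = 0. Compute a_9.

6

With companion matrix B = [[1, −2], [1, 0]], [a_n, a_{n−1}]ᵀ = B·[a_{n−1}, a_{n−2}]ᵀ, so [a_9, a_8]ᵀ = B^8·[a_1, a_0]ᵀ.
B^8 = [[−17, 6], [−3, −14]], giving [a_9, a_8]ᵀ = [[6], [−14]].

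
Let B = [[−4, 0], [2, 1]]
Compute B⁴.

B² = [[16, 0], [−6, 1]]
B³ = [[−64, 0], [26, 1]]
B⁴ = [[256, 0], [−102, 1]]

[[256, 0], [−102, 1]]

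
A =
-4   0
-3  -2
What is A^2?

[[16, 0], [18, 4]]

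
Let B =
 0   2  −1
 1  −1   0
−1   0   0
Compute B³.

B² = [[3, −2, 0], [−1, 3, −1], [0, −2, 1]]
B³ = [[−2, 8, −3], [4, −5, 1], [−3, 2, 0]]

[[−2, 8, −3], [4, −5, 1], [−3, 2, 0]]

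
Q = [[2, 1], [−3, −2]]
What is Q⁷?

[[2, 1], [−3, −2]]

Q² = I (check: tr Q = 0 and det Q = −1), so Q⁷ = Q since 7 is odd.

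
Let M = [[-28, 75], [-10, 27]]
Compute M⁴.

tr M = -1 and det M = -6, so the characteristic polynomial is λ² − (-1)λ + (-6) with roots -3 and 2.
Eigenvectors give P = [[3, -5], [1, -2]] with P⁻¹ = [[2, -5], [1, -3]], and M = P·diag(-3, 2)·P⁻¹.
Then M⁴ = P·diag(81, 16)·P⁻¹ = [[243, -80], [81, -32]] · [[2, -5], [1, -3]] = [[406, -975], [130, -309]].

[[406, -975], [130, -309]]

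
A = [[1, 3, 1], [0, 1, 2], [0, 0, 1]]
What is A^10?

[[1, 30, 280], [0, 1, 20], [0, 0, 1]]

A = I + N where N = [[0, 3, 1], [0, 0, 2], [0, 0, 0]] is strictly upper-triangular, so N^3 = 0.
(I + N)^10 = I + 10·N + 45·N^2 = [[1, 30, 280], [0, 1, 20], [0, 0, 1]].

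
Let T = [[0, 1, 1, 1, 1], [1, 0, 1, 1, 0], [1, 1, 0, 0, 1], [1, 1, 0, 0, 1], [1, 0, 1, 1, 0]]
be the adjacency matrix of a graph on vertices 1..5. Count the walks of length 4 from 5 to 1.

24

The number of length-4 walks from vertex 5 to vertex 1 is entry (5,1) of T^4, where T is the adjacency matrix.
T^2 = [[4, 2, 2, 2, 2], [2, 3, 1, 1, 3], [2, 1, 3, 3, 1], [2, 1, 3, 3, 1], [2, 3, 1, 1, 3]]
T^3 = [[8, 8, 8, 8, 8], [8, 4, 8, 8, 4], [8, 8, 4, 4, 8], [8, 8, 4, 4, 8], [8, 4, 8, 8, 4]]
T^4 = [[32, 24, 24, 24, 24], [24, 24, 16, 16, 24], [24, 16, 24, 24, 16], [24, 16, 24, 24, 16], [24, 24, 16, 16, 24]]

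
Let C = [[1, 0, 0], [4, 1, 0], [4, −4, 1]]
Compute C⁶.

[[1, 0, 0], [24, 1, 0], [−216, −24, 1]]

C = I + N where N = [[0, 0, 0], [4, 0, 0], [4, −4, 0]] is strictly lower-triangular, so N³ = 0.
(I + N)⁶ = I + 6·N + 15·N² = [[1, 0, 0], [24, 1, 0], [−216, −24, 1]].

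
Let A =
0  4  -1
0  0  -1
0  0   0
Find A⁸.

A is strictly triangular, hence nilpotent: A³ = 0, so A⁸ = 0.

[[0, 0, 0], [0, 0, 0], [0, 0, 0]]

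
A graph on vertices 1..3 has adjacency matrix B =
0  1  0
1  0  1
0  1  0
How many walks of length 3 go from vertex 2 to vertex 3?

The number of length-3 walks from vertex 2 to vertex 3 is entry (2,3) of B^3, where B is the adjacency matrix.
B^2 = [[1, 0, 1], [0, 2, 0], [1, 0, 1]]
B^3 = [[0, 2, 0], [2, 0, 2], [0, 2, 0]]

2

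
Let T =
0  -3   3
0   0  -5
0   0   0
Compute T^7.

[[0, 0, 0], [0, 0, 0], [0, 0, 0]]

T is strictly triangular, hence nilpotent: T^3 = 0, so T^7 = 0.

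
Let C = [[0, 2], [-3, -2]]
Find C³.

C² = [[-6, -4], [6, -2]]
C³ = [[12, -4], [6, 16]]

[[12, -4], [6, 16]]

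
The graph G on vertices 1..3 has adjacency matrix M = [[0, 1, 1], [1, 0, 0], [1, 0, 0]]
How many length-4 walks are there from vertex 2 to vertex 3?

The number of length-4 walks from vertex 2 to vertex 3 is entry (2,3) of M⁴, where M is the adjacency matrix.
M² = [[2, 0, 0], [0, 1, 1], [0, 1, 1]]
M³ = [[0, 2, 2], [2, 0, 0], [2, 0, 0]]
M⁴ = [[4, 0, 0], [0, 2, 2], [0, 2, 2]]

2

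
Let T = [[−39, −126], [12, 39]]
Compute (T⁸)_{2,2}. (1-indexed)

6561

tr T = 0 and det T = −9, so the characteristic polynomial is λ² − (0)λ + (−9) with roots 3 and −3.
Eigenvectors give P = [[−3, 7], [1, −2]] with P⁻¹ = [[2, 7], [1, 3]], and T = P·diag(3, −3)·P⁻¹.
Then T⁸ = P·diag(6561, 6561)·P⁻¹ = [[−19683, 45927], [6561, −13122]] · [[2, 7], [1, 3]] = [[6561, 0], [0, 6561]].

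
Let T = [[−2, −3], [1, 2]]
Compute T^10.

T² = I (check: tr T = 0 and det T = −1), so T^10 = I since 10 is even.

[[1, 0], [0, 1]]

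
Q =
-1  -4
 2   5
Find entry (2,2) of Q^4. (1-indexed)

tr Q = 4 and det Q = 3, so the characteristic polynomial is λ² − (4)λ + (3) with roots 1 and 3.
Eigenvectors give P = [[-2, -1], [1, 1]] with P⁻¹ = [[-1, -1], [1, 2]], and Q = P·diag(1, 3)·P⁻¹.
Then Q^4 = P·diag(1, 81)·P⁻¹ = [[-2, -81], [1, 81]] · [[-1, -1], [1, 2]] = [[-79, -160], [80, 161]].

161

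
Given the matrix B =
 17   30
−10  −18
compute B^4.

tr B = −1 and det B = −6, so the characteristic polynomial is λ² − (−1)λ + (−6) with roots −3 and 2.
Eigenvectors give P = [[−3, −2], [2, 1]] with P⁻¹ = [[1, 2], [−2, −3]], and B = P·diag(−3, 2)·P⁻¹.
Then B^4 = P·diag(81, 16)·P⁻¹ = [[−243, −32], [162, 16]] · [[1, 2], [−2, −3]] = [[−179, −390], [130, 276]].

[[−179, −390], [130, 276]]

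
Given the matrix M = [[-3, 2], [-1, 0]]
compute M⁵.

[[-63, 62], [-31, 30]]

tr M = -3 and det M = 2, so the characteristic polynomial is λ² − (-3)λ + (2) with roots -2 and -1.
Eigenvectors give P = [[2, 1], [1, 1]] with P⁻¹ = [[1, -1], [-1, 2]], and M = P·diag(-2, -1)·P⁻¹.
Then M⁵ = P·diag(-32, -1)·P⁻¹ = [[-64, -1], [-32, -1]] · [[1, -1], [-1, 2]] = [[-63, 62], [-31, 30]].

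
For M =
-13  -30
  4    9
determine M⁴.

[[481, 1200], [-160, -399]]

tr M = -4 and det M = 3, so the characteristic polynomial is λ² − (-4)λ + (3) with roots -1 and -3.
Eigenvectors give P = [[-5, -3], [2, 1]] with P⁻¹ = [[1, 3], [-2, -5]], and M = P·diag(-1, -3)·P⁻¹.
Then M⁴ = P·diag(1, 81)·P⁻¹ = [[-5, -243], [2, 81]] · [[1, 3], [-2, -5]] = [[481, 1200], [-160, -399]].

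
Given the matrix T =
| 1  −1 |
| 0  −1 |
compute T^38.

T² = I (check: tr T = 0 and det T = −1), so T^38 = I since 38 is even.

[[1, 0], [0, 1]]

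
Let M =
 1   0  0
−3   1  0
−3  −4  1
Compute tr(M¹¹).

3

M = I + N where N = [[0, 0, 0], [−3, 0, 0], [−3, −4, 0]] is strictly lower-triangular, so N³ = 0.
(I + N)¹¹ = I + 11·N + 55·N² = [[1, 0, 0], [−33, 1, 0], [627, −44, 1]].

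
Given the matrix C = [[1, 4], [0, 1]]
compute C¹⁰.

C = I + N where N = [[0, 4], [0, 0]] is strictly upper-triangular, so N² = 0.
(I + N)¹⁰ = I + 10·N = [[1, 40], [0, 1]].

[[1, 40], [0, 1]]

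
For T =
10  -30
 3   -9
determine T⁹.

[[10, -30], [3, -9]]

T² = T (a projection; rank 1, trace 1), so T⁹ = T.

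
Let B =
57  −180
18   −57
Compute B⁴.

[[81, 0], [0, 81]]

tr B = 0 and det B = −9, so the characteristic polynomial is λ² − (0)λ + (−9) with roots 3 and −3.
Eigenvectors give P = [[10, 3], [3, 1]] with P⁻¹ = [[1, −3], [−3, 10]], and B = P·diag(3, −3)·P⁻¹.
Then B⁴ = P·diag(81, 81)·P⁻¹ = [[810, 243], [243, 81]] · [[1, −3], [−3, 10]] = [[81, 0], [0, 81]].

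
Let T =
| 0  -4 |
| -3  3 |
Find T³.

[[36, -84], [-63, 99]]

T² = [[12, -12], [-9, 21]]
T³ = [[36, -84], [-63, 99]]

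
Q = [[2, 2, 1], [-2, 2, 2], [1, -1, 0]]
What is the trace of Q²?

-2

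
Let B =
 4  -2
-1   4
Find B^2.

[[18, -16], [-8, 18]]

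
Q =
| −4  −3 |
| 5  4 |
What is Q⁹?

[[−4, −3], [5, 4]]

Q² = I (check: tr Q = 0 and det Q = −1), so Q⁹ = Q since 9 is odd.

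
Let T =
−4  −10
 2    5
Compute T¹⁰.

T² = T (a projection; rank 1, trace 1), so T¹⁰ = T.

[[−4, −10], [2, 5]]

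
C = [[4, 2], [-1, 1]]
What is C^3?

[[46, 38], [-19, -11]]

tr C = 5 and det C = 6, so the characteristic polynomial is λ² − (5)λ + (6) with roots 3 and 2.
Eigenvectors give P = [[-2, -1], [1, 1]] with P⁻¹ = [[-1, -1], [1, 2]], and C = P·diag(3, 2)·P⁻¹.
Then C^3 = P·diag(27, 8)·P⁻¹ = [[-54, -8], [27, 8]] · [[-1, -1], [1, 2]] = [[46, 38], [-19, -11]].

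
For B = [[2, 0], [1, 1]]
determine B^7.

[[128, 0], [127, 1]]

tr B = 3 and det B = 2, so the characteristic polynomial is λ² − (3)λ + (2) with roots 2 and 1.
Eigenvectors give P = [[1, 0], [1, −1]] with P⁻¹ = [[1, 0], [1, −1]], and B = P·diag(2, 1)·P⁻¹.
Then B^7 = P·diag(128, 1)·P⁻¹ = [[128, 0], [128, −1]] · [[1, 0], [1, −1]] = [[128, 0], [127, 1]].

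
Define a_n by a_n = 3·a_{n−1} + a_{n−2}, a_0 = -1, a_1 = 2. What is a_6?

With companion matrix T = [[3, 1], [1, 0]], [a_n, a_{n−1}]ᵀ = T·[a_{n−1}, a_{n−2}]ᵀ, so [a_6, a_5]ᵀ = T^5·[a_1, a_0]ᵀ.
T^5 = [[360, 109], [109, 33]], giving [a_6, a_5]ᵀ = [[611], [185]].

611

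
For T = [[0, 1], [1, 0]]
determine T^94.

[[1, 0], [0, 1]]

T² = I (check: tr T = 0 and det T = -1), so T^94 = I since 94 is even.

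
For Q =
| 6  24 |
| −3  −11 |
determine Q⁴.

[[−504, −1560], [195, 601]]

tr Q = −5 and det Q = 6, so the characteristic polynomial is λ² − (−5)λ + (6) with roots −3 and −2.
Eigenvectors give P = [[−8, −3], [3, 1]] with P⁻¹ = [[1, 3], [−3, −8]], and Q = P·diag(−3, −2)·P⁻¹.
Then Q⁴ = P·diag(81, 16)·P⁻¹ = [[−648, −48], [243, 16]] · [[1, 3], [−3, −8]] = [[−504, −1560], [195, 601]].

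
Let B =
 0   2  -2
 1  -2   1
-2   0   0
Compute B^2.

[[6, -4, 2], [-4, 6, -4], [0, -4, 4]]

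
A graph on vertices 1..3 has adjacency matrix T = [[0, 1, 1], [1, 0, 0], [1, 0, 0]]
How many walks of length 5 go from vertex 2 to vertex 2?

0

The number of length-5 walks from vertex 2 to vertex 2 is entry (2,2) of T^5, where T is the adjacency matrix.
T^2 = [[2, 0, 0], [0, 1, 1], [0, 1, 1]]
T^3 = [[0, 2, 2], [2, 0, 0], [2, 0, 0]]
T^4 = [[4, 0, 0], [0, 2, 2], [0, 2, 2]]
T^5 = [[0, 4, 4], [4, 0, 0], [4, 0, 0]]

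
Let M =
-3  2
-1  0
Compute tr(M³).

-9

tr M = -3 and det M = 2, so the characteristic polynomial is λ² − (-3)λ + (2) with roots -1 and -2.
Eigenvectors give P = [[1, -2], [1, -1]] with P⁻¹ = [[-1, 2], [-1, 1]], and M = P·diag(-1, -2)·P⁻¹.
Then M³ = P·diag(-1, -8)·P⁻¹ = [[-1, 16], [-1, 8]] · [[-1, 2], [-1, 1]] = [[-15, 14], [-7, 6]].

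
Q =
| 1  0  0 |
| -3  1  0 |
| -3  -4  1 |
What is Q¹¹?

Q = I + N where N = [[0, 0, 0], [-3, 0, 0], [-3, -4, 0]] is strictly lower-triangular, so N³ = 0.
(I + N)¹¹ = I + 11·N + 55·N² = [[1, 0, 0], [-33, 1, 0], [627, -44, 1]].

[[1, 0, 0], [-33, 1, 0], [627, -44, 1]]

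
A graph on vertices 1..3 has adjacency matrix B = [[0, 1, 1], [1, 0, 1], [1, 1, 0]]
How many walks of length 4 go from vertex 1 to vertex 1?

The number of length-4 walks from vertex 1 to vertex 1 is entry (1,1) of B⁴, where B is the adjacency matrix.
B² = [[2, 1, 1], [1, 2, 1], [1, 1, 2]]
B³ = [[2, 3, 3], [3, 2, 3], [3, 3, 2]]
B⁴ = [[6, 5, 5], [5, 6, 5], [5, 5, 6]]

6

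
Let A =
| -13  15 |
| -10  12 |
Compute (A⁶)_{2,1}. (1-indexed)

1330

tr A = -1 and det A = -6, so the characteristic polynomial is λ² − (-1)λ + (-6) with roots -3 and 2.
Eigenvectors give P = [[3, -1], [2, -1]] with P⁻¹ = [[1, -1], [2, -3]], and A = P·diag(-3, 2)·P⁻¹.
Then A⁶ = P·diag(729, 64)·P⁻¹ = [[2187, -64], [1458, -64]] · [[1, -1], [2, -3]] = [[2059, -1995], [1330, -1266]].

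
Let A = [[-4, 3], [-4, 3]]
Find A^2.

[[4, -3], [4, -3]]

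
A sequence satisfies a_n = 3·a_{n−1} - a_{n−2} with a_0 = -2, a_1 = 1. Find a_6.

With companion matrix B = [[3, -1], [1, 0]], [a_n, a_{n−1}]ᵀ = B·[a_{n−1}, a_{n−2}]ᵀ, so [a_6, a_5]ᵀ = B⁵·[a_1, a_0]ᵀ.
B⁵ = [[144, -55], [55, -21]], giving [a_6, a_5]ᵀ = [[254], [97]].

254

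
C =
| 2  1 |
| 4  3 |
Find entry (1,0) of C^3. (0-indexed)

C^2 = [[8, 5], [20, 13]]
C^3 = [[36, 23], [92, 59]]

92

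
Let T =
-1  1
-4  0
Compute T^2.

[[-3, -1], [4, -4]]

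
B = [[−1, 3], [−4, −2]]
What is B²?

[[−11, −9], [12, −8]]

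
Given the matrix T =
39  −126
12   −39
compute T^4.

tr T = 0 and det T = −9, so the characteristic polynomial is λ² − (0)λ + (−9) with roots −3 and 3.
Eigenvectors give P = [[−3, −7], [−1, −2]] with P⁻¹ = [[2, −7], [−1, 3]], and T = P·diag(−3, 3)·P⁻¹.
Then T^4 = P·diag(81, 81)·P⁻¹ = [[−243, −567], [−81, −162]] · [[2, −7], [−1, 3]] = [[81, 0], [0, 81]].

[[81, 0], [0, 81]]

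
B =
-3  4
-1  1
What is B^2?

[[5, -8], [2, -3]]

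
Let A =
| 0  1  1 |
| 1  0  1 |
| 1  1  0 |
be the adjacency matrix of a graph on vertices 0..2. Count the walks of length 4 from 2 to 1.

The number of length-4 walks from vertex 2 to vertex 1 is entry (2,1) of A⁴, where A is the adjacency matrix.
A² = [[2, 1, 1], [1, 2, 1], [1, 1, 2]]
A³ = [[2, 3, 3], [3, 2, 3], [3, 3, 2]]
A⁴ = [[6, 5, 5], [5, 6, 5], [5, 5, 6]]

5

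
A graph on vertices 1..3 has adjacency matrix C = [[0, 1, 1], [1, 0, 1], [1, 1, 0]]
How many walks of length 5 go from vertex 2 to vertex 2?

10

The number of length-5 walks from vertex 2 to vertex 2 is entry (2,2) of C^5, where C is the adjacency matrix.
C^2 = [[2, 1, 1], [1, 2, 1], [1, 1, 2]]
C^3 = [[2, 3, 3], [3, 2, 3], [3, 3, 2]]
C^4 = [[6, 5, 5], [5, 6, 5], [5, 5, 6]]
C^5 = [[10, 11, 11], [11, 10, 11], [11, 11, 10]]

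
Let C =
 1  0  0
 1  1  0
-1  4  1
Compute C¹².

C = I + N where N = [[0, 0, 0], [1, 0, 0], [-1, 4, 0]] is strictly lower-triangular, so N³ = 0.
(I + N)¹² = I + 12·N + 66·N² = [[1, 0, 0], [12, 1, 0], [252, 48, 1]].

[[1, 0, 0], [12, 1, 0], [252, 48, 1]]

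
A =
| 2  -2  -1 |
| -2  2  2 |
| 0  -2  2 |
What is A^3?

[[28, -12, -36], [-24, 4, 36], [24, -24, -20]]

A^2 = [[8, -6, -8], [-8, 4, 10], [4, -8, 0]]
A^3 = [[28, -12, -36], [-24, 4, 36], [24, -24, -20]]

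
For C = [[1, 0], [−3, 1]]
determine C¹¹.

[[1, 0], [−33, 1]]

C = I + N where N = [[0, 0], [−3, 0]] is strictly lower-triangular, so N² = 0.
(I + N)¹¹ = I + 11·N = [[1, 0], [−33, 1]].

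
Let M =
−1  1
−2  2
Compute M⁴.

M² = M (a projection; rank 1, trace 1), so M⁴ = M.

[[−1, 1], [−2, 2]]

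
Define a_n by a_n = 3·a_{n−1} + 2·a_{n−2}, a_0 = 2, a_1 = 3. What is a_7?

7269

With companion matrix C = [[3, 2], [1, 0]], [a_n, a_{n−1}]ᵀ = C·[a_{n−1}, a_{n−2}]ᵀ, so [a_7, a_6]ᵀ = C^6·[a_1, a_0]ᵀ.
C^6 = [[1763, 990], [495, 278]], giving [a_7, a_6]ᵀ = [[7269], [2041]].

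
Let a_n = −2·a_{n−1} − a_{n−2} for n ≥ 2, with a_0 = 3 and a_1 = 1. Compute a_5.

17

With companion matrix B = [[−2, −1], [1, 0]], [a_n, a_{n−1}]ᵀ = B·[a_{n−1}, a_{n−2}]ᵀ, so [a_5, a_4]ᵀ = B⁴·[a_1, a_0]ᵀ.
B⁴ = [[5, 4], [−4, −3]], giving [a_5, a_4]ᵀ = [[17], [−13]].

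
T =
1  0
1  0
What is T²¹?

T² = T (a projection; rank 1, trace 1), so T²¹ = T.

[[1, 0], [1, 0]]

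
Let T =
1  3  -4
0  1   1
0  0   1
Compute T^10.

[[1, 30, 95], [0, 1, 10], [0, 0, 1]]

T = I + N where N = [[0, 3, -4], [0, 0, 1], [0, 0, 0]] is strictly upper-triangular, so N^3 = 0.
(I + N)^10 = I + 10·N + 45·N^2 = [[1, 30, 95], [0, 1, 10], [0, 0, 1]].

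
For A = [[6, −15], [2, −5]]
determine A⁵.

A² = A (a projection; rank 1, trace 1), so A⁵ = A.

[[6, −15], [2, −5]]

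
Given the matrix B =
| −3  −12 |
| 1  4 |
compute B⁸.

B² = B (a projection; rank 1, trace 1), so B⁸ = B.

[[−3, −12], [1, 4]]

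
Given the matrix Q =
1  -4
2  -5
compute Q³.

tr Q = -4 and det Q = 3, so the characteristic polynomial is λ² − (-4)λ + (3) with roots -3 and -1.
Eigenvectors give P = [[-1, 2], [-1, 1]] with P⁻¹ = [[1, -2], [1, -1]], and Q = P·diag(-3, -1)·P⁻¹.
Then Q³ = P·diag(-27, -1)·P⁻¹ = [[27, -2], [27, -1]] · [[1, -2], [1, -1]] = [[25, -52], [26, -53]].

[[25, -52], [26, -53]]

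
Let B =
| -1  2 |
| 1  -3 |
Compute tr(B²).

14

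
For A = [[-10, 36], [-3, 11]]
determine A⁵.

tr A = 1 and det A = -2, so the characteristic polynomial is λ² − (1)λ + (-2) with roots -1 and 2.
Eigenvectors give P = [[4, 3], [1, 1]] with P⁻¹ = [[1, -3], [-1, 4]], and A = P·diag(-1, 2)·P⁻¹.
Then A⁵ = P·diag(-1, 32)·P⁻¹ = [[-4, 96], [-1, 32]] · [[1, -3], [-1, 4]] = [[-100, 396], [-33, 131]].

[[-100, 396], [-33, 131]]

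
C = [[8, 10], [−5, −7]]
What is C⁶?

[[1394, 1330], [−665, −601]]

tr C = 1 and det C = −6, so the characteristic polynomial is λ² − (1)λ + (−6) with roots −2 and 3.
Eigenvectors give P = [[1, 2], [−1, −1]] with P⁻¹ = [[−1, −2], [1, 1]], and C = P·diag(−2, 3)·P⁻¹.
Then C⁶ = P·diag(64, 729)·P⁻¹ = [[64, 1458], [−64, −729]] · [[−1, −2], [1, 1]] = [[1394, 1330], [−665, −601]].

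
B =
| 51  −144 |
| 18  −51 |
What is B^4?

[[81, 0], [0, 81]]

tr B = 0 and det B = −9, so the characteristic polynomial is λ² − (0)λ + (−9) with roots −3 and 3.
Eigenvectors give P = [[−8, 3], [−3, 1]] with P⁻¹ = [[1, −3], [3, −8]], and B = P·diag(−3, 3)·P⁻¹.
Then B^4 = P·diag(81, 81)·P⁻¹ = [[−648, 243], [−243, 81]] · [[1, −3], [3, −8]] = [[81, 0], [0, 81]].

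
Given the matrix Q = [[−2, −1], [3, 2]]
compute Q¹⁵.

Q² = I (check: tr Q = 0 and det Q = −1), so Q¹⁵ = Q since 15 is odd.

[[−2, −1], [3, 2]]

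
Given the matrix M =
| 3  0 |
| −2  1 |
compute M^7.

[[2187, 0], [−2186, 1]]

tr M = 4 and det M = 3, so the characteristic polynomial is λ² − (4)λ + (3) with roots 1 and 3.
Eigenvectors give P = [[0, −1], [1, 1]] with P⁻¹ = [[1, 1], [−1, 0]], and M = P·diag(1, 3)·P⁻¹.
Then M^7 = P·diag(1, 2187)·P⁻¹ = [[0, −2187], [1, 2187]] · [[1, 1], [−1, 0]] = [[2187, 0], [−2186, 1]].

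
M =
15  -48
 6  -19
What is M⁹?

[[157455, -472368], [59046, -177139]]

tr M = -4 and det M = 3, so the characteristic polynomial is λ² − (-4)λ + (3) with roots -3 and -1.
Eigenvectors give P = [[8, 3], [3, 1]] with P⁻¹ = [[-1, 3], [3, -8]], and M = P·diag(-3, -1)·P⁻¹.
Then M⁹ = P·diag(-19683, -1)·P⁻¹ = [[-157464, -3], [-59049, -1]] · [[-1, 3], [3, -8]] = [[157455, -472368], [59046, -177139]].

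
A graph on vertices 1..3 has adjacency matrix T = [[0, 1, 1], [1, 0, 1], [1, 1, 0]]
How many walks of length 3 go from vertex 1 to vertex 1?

The number of length-3 walks from vertex 1 to vertex 1 is entry (1,1) of T³, where T is the adjacency matrix.
T² = [[2, 1, 1], [1, 2, 1], [1, 1, 2]]
T³ = [[2, 3, 3], [3, 2, 3], [3, 3, 2]]

2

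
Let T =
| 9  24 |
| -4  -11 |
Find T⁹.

[[39369, 118104], [-19684, -59051]]

tr T = -2 and det T = -3, so the characteristic polynomial is λ² − (-2)λ + (-3) with roots 1 and -3.
Eigenvectors give P = [[3, -2], [-1, 1]] with P⁻¹ = [[1, 2], [1, 3]], and T = P·diag(1, -3)·P⁻¹.
Then T⁹ = P·diag(1, -19683)·P⁻¹ = [[3, 39366], [-1, -19683]] · [[1, 2], [1, 3]] = [[39369, 118104], [-19684, -59051]].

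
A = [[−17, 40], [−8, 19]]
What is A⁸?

tr A = 2 and det A = −3, so the characteristic polynomial is λ² − (2)λ + (−3) with roots −1 and 3.
Eigenvectors give P = [[5, 2], [2, 1]] with P⁻¹ = [[1, −2], [−2, 5]], and A = P·diag(−1, 3)·P⁻¹.
Then A⁸ = P·diag(1, 6561)·P⁻¹ = [[5, 13122], [2, 6561]] · [[1, −2], [−2, 5]] = [[−26239, 65600], [−13120, 32801]].

[[−26239, 65600], [−13120, 32801]]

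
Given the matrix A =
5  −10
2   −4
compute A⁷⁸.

[[5, −10], [2, −4]]

A² = A (a projection; rank 1, trace 1), so A⁷⁸ = A.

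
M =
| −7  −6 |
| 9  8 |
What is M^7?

[[−259, −258], [387, 386]]

tr M = 1 and det M = −2, so the characteristic polynomial is λ² − (1)λ + (−2) with roots −1 and 2.
Eigenvectors give P = [[−1, −2], [1, 3]] with P⁻¹ = [[−3, −2], [1, 1]], and M = P·diag(−1, 2)·P⁻¹.
Then M^7 = P·diag(−1, 128)·P⁻¹ = [[1, −256], [−1, 384]] · [[−3, −2], [1, 1]] = [[−259, −258], [387, 386]].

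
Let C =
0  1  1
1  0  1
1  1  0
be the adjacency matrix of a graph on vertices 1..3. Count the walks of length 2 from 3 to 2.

The number of length-2 walks from vertex 3 to vertex 2 is entry (3,2) of C², where C is the adjacency matrix.
C² = [[2, 1, 1], [1, 2, 1], [1, 1, 2]]

1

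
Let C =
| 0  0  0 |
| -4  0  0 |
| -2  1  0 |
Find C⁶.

[[0, 0, 0], [0, 0, 0], [0, 0, 0]]

C is strictly triangular, hence nilpotent: C³ = 0, so C⁶ = 0.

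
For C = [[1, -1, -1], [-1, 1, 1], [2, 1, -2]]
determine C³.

[[3, -3, -3], [-3, 3, 3], [6, 3, -6]]

C² = [[0, -3, 0], [0, 3, 0], [-3, -3, 3]]
C³ = [[3, -3, -3], [-3, 3, 3], [6, 3, -6]]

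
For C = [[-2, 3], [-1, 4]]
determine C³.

[[-8, 27], [-9, 46]]

C² = [[1, 6], [-2, 13]]
C³ = [[-8, 27], [-9, 46]]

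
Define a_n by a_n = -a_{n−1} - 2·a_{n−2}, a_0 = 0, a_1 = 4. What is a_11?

92

With companion matrix M = [[-1, -2], [1, 0]], [a_n, a_{n−1}]ᵀ = M·[a_{n−1}, a_{n−2}]ᵀ, so [a_11, a_10]ᵀ = M^10·[a_1, a_0]ᵀ.
M^10 = [[23, -22], [11, 34]], giving [a_11, a_10]ᵀ = [[92], [44]].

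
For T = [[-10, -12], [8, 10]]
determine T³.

tr T = 0 and det T = -4, so the characteristic polynomial is λ² − (0)λ + (-4) with roots -2 and 2.
Eigenvectors give P = [[3, -1], [-2, 1]] with P⁻¹ = [[1, 1], [2, 3]], and T = P·diag(-2, 2)·P⁻¹.
Then T³ = P·diag(-8, 8)·P⁻¹ = [[-24, -8], [16, 8]] · [[1, 1], [2, 3]] = [[-40, -48], [32, 40]].

[[-40, -48], [32, 40]]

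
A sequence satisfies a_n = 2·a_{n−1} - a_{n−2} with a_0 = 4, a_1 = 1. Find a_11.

-29

With companion matrix A = [[2, -1], [1, 0]], [a_n, a_{n−1}]ᵀ = A·[a_{n−1}, a_{n−2}]ᵀ, so [a_11, a_10]ᵀ = A¹⁰·[a_1, a_0]ᵀ.
A¹⁰ = [[11, -10], [10, -9]], giving [a_11, a_10]ᵀ = [[-29], [-26]].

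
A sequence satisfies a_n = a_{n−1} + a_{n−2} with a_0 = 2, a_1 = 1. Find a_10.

123

With companion matrix Q = [[1, 1], [1, 0]], [a_n, a_{n−1}]ᵀ = Q·[a_{n−1}, a_{n−2}]ᵀ, so [a_10, a_9]ᵀ = Q⁹·[a_1, a_0]ᵀ.
Q⁹ = [[55, 34], [34, 21]], giving [a_10, a_9]ᵀ = [[123], [76]].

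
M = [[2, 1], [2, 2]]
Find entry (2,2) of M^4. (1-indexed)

M^2 = [[6, 4], [8, 6]]
M^3 = [[20, 14], [28, 20]]
M^4 = [[68, 48], [96, 68]]

68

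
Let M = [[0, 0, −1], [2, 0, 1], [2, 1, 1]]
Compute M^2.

[[−2, −1, −1], [2, 1, −1], [4, 1, 0]]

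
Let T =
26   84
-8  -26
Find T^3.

tr T = 0 and det T = -4, so the characteristic polynomial is λ² − (0)λ + (-4) with roots 2 and -2.
Eigenvectors give P = [[7, 3], [-2, -1]] with P⁻¹ = [[1, 3], [-2, -7]], and T = P·diag(2, -2)·P⁻¹.
Then T^3 = P·diag(8, -8)·P⁻¹ = [[56, -24], [-16, 8]] · [[1, 3], [-2, -7]] = [[104, 336], [-32, -104]].

[[104, 336], [-32, -104]]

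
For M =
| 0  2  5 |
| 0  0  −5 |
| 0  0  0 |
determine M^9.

M is strictly triangular, hence nilpotent: M^3 = 0, so M^9 = 0.

[[0, 0, 0], [0, 0, 0], [0, 0, 0]]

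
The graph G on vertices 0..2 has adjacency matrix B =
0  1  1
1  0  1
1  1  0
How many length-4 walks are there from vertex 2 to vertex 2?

6

The number of length-4 walks from vertex 2 to vertex 2 is entry (2,2) of B⁴, where B is the adjacency matrix.
B² = [[2, 1, 1], [1, 2, 1], [1, 1, 2]]
B³ = [[2, 3, 3], [3, 2, 3], [3, 3, 2]]
B⁴ = [[6, 5, 5], [5, 6, 5], [5, 5, 6]]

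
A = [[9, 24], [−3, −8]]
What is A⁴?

[[9, 24], [−3, −8]]

A² = A (a projection; rank 1, trace 1), so A⁴ = A.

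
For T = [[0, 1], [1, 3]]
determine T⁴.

T² = [[1, 3], [3, 10]]
T³ = [[3, 10], [10, 33]]
T⁴ = [[10, 33], [33, 109]]

[[10, 33], [33, 109]]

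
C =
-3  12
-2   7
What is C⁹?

[[-39363, 118092], [-19682, 59047]]

tr C = 4 and det C = 3, so the characteristic polynomial is λ² − (4)λ + (3) with roots 3 and 1.
Eigenvectors give P = [[2, 3], [1, 1]] with P⁻¹ = [[-1, 3], [1, -2]], and C = P·diag(3, 1)·P⁻¹.
Then C⁹ = P·diag(19683, 1)·P⁻¹ = [[39366, 3], [19683, 1]] · [[-1, 3], [1, -2]] = [[-39363, 118092], [-19682, 59047]].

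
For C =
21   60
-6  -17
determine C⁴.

[[801, 2400], [-240, -719]]

tr C = 4 and det C = 3, so the characteristic polynomial is λ² − (4)λ + (3) with roots 3 and 1.
Eigenvectors give P = [[-10, -3], [3, 1]] with P⁻¹ = [[-1, -3], [3, 10]], and C = P·diag(3, 1)·P⁻¹.
Then C⁴ = P·diag(81, 1)·P⁻¹ = [[-810, -3], [243, 1]] · [[-1, -3], [3, 10]] = [[801, 2400], [-240, -719]].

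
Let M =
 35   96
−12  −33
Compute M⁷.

tr M = 2 and det M = −3, so the characteristic polynomial is λ² − (2)λ + (−3) with roots −1 and 3.
Eigenvectors give P = [[−8, −3], [3, 1]] with P⁻¹ = [[1, 3], [−3, −8]], and M = P·diag(−1, 3)·P⁻¹.
Then M⁷ = P·diag(−1, 2187)·P⁻¹ = [[8, −6561], [−3, 2187]] · [[1, 3], [−3, −8]] = [[19691, 52512], [−6564, −17505]].

[[19691, 52512], [−6564, −17505]]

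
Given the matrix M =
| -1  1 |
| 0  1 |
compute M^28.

[[1, 0], [0, 1]]

M² = I (check: tr M = 0 and det M = -1), so M^28 = I since 28 is even.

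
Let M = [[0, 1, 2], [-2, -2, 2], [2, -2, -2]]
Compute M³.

[[8, 18, -4], [-20, 36, 36], [-12, -28, 12]]

M² = [[2, -6, -2], [8, -2, -12], [0, 10, 4]]
M³ = [[8, 18, -4], [-20, 36, 36], [-12, -28, 12]]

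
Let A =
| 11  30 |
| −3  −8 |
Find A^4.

[[151, 450], [−45, −134]]

tr A = 3 and det A = 2, so the characteristic polynomial is λ² − (3)λ + (2) with roots 1 and 2.
Eigenvectors give P = [[3, −10], [−1, 3]] with P⁻¹ = [[−3, −10], [−1, −3]], and A = P·diag(1, 2)·P⁻¹.
Then A^4 = P·diag(1, 16)·P⁻¹ = [[3, −160], [−1, 48]] · [[−3, −10], [−1, −3]] = [[151, 450], [−45, −134]].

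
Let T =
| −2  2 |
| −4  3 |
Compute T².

[[−4, 2], [−4, 1]]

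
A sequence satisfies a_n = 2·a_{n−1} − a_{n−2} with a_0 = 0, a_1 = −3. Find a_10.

With companion matrix M = [[2, −1], [1, 0]], [a_n, a_{n−1}]ᵀ = M·[a_{n−1}, a_{n−2}]ᵀ, so [a_10, a_9]ᵀ = M⁹·[a_1, a_0]ᵀ.
M⁹ = [[10, −9], [9, −8]], giving [a_10, a_9]ᵀ = [[−30], [−27]].

−30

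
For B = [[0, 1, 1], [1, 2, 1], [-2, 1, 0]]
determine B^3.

[[1, 6, 2], [0, 15, 6], [2, 0, 1]]

B^2 = [[-1, 3, 1], [0, 6, 3], [1, 0, -1]]
B^3 = [[1, 6, 2], [0, 15, 6], [2, 0, 1]]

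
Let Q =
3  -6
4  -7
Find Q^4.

tr Q = -4 and det Q = 3, so the characteristic polynomial is λ² − (-4)λ + (3) with roots -3 and -1.
Eigenvectors give P = [[1, -3], [1, -2]] with P⁻¹ = [[-2, 3], [-1, 1]], and Q = P·diag(-3, -1)·P⁻¹.
Then Q^4 = P·diag(81, 1)·P⁻¹ = [[81, -3], [81, -2]] · [[-2, 3], [-1, 1]] = [[-159, 240], [-160, 241]].

[[-159, 240], [-160, 241]]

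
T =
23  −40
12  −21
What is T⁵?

tr T = 2 and det T = −3, so the characteristic polynomial is λ² − (2)λ + (−3) with roots −1 and 3.
Eigenvectors give P = [[5, −2], [3, −1]] with P⁻¹ = [[−1, 2], [−3, 5]], and T = P·diag(−1, 3)·P⁻¹.
Then T⁵ = P·diag(−1, 243)·P⁻¹ = [[−5, −486], [−3, −243]] · [[−1, 2], [−3, 5]] = [[1463, −2440], [732, −1221]].

[[1463, −2440], [732, −1221]]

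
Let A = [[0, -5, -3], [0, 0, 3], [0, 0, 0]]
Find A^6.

A is strictly triangular, hence nilpotent: A^3 = 0, so A^6 = 0.

[[0, 0, 0], [0, 0, 0], [0, 0, 0]]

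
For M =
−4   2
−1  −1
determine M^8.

[[12866, −12610], [6305, −6049]]

tr M = −5 and det M = 6, so the characteristic polynomial is λ² − (−5)λ + (6) with roots −3 and −2.
Eigenvectors give P = [[−2, −1], [−1, −1]] with P⁻¹ = [[−1, 1], [1, −2]], and M = P·diag(−3, −2)·P⁻¹.
Then M^8 = P·diag(6561, 256)·P⁻¹ = [[−13122, −256], [−6561, −256]] · [[−1, 1], [1, −2]] = [[12866, −12610], [6305, −6049]].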